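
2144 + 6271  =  8415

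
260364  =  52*5007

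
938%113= 34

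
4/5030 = 2/2515=0.00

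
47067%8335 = 5392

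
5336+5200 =10536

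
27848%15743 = 12105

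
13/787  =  13/787 = 0.02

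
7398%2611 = 2176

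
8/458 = 4/229= 0.02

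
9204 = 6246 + 2958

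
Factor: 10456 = 2^3 * 1307^1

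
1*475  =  475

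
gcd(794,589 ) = 1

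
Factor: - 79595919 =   -  3^3*13^1*226769^1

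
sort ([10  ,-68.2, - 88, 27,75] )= [-88,-68.2  ,  10 , 27, 75]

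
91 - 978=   -  887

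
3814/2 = 1907 = 1907.00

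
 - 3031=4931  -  7962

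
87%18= 15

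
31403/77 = 407 + 64/77 = 407.83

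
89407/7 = 12772+3/7= 12772.43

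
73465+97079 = 170544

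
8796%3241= 2314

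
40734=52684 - 11950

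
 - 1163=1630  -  2793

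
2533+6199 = 8732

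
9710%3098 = 416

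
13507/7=13507/7 = 1929.57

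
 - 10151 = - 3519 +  - 6632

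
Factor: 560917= 7^1*227^1 * 353^1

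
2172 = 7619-5447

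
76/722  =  2/19 = 0.11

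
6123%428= 131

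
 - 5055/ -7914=1685/2638 = 0.64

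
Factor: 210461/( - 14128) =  - 2^(-4)*883^( - 1 )  *  210461^1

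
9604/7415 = 9604/7415 =1.30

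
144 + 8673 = 8817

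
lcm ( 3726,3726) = 3726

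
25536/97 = 25536/97 = 263.26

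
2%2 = 0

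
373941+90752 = 464693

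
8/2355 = 8/2355 = 0.00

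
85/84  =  85/84=1.01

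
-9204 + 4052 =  - 5152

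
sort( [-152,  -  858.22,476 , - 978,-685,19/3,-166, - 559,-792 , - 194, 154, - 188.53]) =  [ -978, - 858.22, - 792,-685,-559, - 194, - 188.53, -166 , - 152, 19/3, 154,476] 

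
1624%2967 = 1624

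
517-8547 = -8030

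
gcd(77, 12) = 1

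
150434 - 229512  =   - 79078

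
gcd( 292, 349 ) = 1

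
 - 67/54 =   -  2 + 41/54 = -1.24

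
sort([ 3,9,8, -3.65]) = [ - 3.65, 3, 8, 9]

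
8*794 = 6352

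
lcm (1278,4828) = 43452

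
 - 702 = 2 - 704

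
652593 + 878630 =1531223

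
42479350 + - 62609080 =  - 20129730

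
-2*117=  - 234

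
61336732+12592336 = 73929068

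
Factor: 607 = 607^1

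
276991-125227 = 151764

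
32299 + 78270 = 110569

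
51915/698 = 51915/698= 74.38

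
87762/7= 12537+ 3/7= 12537.43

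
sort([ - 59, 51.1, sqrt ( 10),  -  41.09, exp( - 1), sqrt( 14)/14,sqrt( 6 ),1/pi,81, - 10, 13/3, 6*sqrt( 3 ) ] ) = [-59, - 41.09, - 10,sqrt(14 ) /14,1/pi, exp( - 1),sqrt( 6 ),sqrt (10),13/3,6 *sqrt( 3 ), 51.1, 81]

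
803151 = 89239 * 9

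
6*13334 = 80004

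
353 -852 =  - 499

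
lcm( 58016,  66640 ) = 4931360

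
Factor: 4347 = 3^3*7^1* 23^1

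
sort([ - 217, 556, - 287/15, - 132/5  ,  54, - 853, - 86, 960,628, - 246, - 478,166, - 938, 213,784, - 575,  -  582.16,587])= [ - 938, - 853,- 582.16, - 575,-478, - 246, - 217, - 86, - 132/5, - 287/15, 54 , 166,213,556,587,  628, 784,960]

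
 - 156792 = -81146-75646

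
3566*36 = 128376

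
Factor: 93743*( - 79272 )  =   - 2^3*3^3*13^1*367^1 * 7211^1 = - 7431195096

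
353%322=31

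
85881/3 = 28627 = 28627.00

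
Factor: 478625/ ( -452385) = -3^( - 4)* 5^2*7^1*547^1*1117^( - 1 ) = -95725/90477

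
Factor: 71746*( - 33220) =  - 2^3*5^1 * 11^1 *29^1*151^1 * 1237^1 =- 2383402120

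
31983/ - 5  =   - 31983/5 = -  6396.60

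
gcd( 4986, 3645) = 9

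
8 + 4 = 12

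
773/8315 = 773/8315 = 0.09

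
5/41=5/41 = 0.12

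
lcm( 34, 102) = 102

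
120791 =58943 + 61848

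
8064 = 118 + 7946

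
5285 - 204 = 5081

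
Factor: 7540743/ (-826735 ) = -1077249/118105 = - 3^1*5^ (-1)*13^( - 1 ) * 23^(-1 )*79^ (-1)*419^1* 857^1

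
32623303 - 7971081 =24652222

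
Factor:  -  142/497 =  - 2^1 *7^( - 1) = -  2/7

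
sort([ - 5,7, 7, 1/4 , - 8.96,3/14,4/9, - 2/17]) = [-8.96, -5, - 2/17, 3/14 , 1/4 , 4/9,7, 7 ]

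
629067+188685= 817752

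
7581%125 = 81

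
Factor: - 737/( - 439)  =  11^1*67^1 * 439^( - 1 ) 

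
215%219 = 215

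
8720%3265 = 2190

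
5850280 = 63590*92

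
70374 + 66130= 136504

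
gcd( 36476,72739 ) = 1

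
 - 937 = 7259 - 8196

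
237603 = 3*79201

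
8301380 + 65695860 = 73997240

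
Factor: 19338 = 2^1*3^1*11^1* 293^1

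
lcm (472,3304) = 3304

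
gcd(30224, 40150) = 2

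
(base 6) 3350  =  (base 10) 786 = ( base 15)376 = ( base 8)1422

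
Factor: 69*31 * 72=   154008= 2^3*3^3*23^1*31^1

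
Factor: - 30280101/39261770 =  - 2^(- 1 )*3^1*5^(-1)*389^(  -  1 )*10093^(  -  1 )*10093367^1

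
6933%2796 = 1341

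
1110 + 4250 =5360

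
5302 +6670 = 11972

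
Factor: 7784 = 2^3*7^1 *139^1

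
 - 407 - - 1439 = 1032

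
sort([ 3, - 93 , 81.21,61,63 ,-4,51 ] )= [ - 93,-4,3,51, 61,63,81.21]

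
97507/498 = 97507/498 = 195.80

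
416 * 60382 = 25118912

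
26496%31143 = 26496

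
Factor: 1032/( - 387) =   -  2^3*3^( - 1)= - 8/3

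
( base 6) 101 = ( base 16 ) 25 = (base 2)100101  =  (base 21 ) 1G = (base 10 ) 37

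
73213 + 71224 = 144437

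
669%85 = 74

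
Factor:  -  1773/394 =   -  9/2 = - 2^(  -  1)*3^2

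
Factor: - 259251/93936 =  - 2^( - 4)*19^ (  -  1 )*839^1 = - 839/304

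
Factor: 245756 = 2^2*7^1*67^1* 131^1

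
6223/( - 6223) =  - 1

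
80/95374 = 40/47687 = 0.00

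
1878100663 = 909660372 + 968440291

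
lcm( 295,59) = 295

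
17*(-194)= - 3298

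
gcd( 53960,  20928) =8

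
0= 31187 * 0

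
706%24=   10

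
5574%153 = 66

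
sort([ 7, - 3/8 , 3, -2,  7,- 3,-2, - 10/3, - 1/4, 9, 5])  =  [ - 10/3 ,  -  3,-2, - 2, - 3/8,  -  1/4, 3, 5, 7,7,  9 ]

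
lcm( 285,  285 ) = 285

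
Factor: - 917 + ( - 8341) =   -  9258 = - 2^1*3^1*1543^1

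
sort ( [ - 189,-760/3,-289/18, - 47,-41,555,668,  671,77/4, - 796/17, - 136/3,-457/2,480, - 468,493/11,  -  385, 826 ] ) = [  -  468,-385, - 760/3,-457/2  , - 189, - 47, - 796/17, - 136/3,-41, - 289/18, 77/4,493/11,480,555,668,671,826]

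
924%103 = 100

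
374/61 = 6 + 8/61 = 6.13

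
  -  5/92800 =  - 1/18560 = -0.00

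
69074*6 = 414444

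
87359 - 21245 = 66114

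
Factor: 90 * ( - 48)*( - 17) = 73440  =  2^5*3^3*5^1*17^1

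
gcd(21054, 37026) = 726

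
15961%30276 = 15961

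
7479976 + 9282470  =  16762446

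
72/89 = 72/89 = 0.81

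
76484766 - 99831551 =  - 23346785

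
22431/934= 22431/934 = 24.02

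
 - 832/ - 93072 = 52/5817=0.01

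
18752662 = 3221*5822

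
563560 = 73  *7720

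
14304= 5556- - 8748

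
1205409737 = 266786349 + 938623388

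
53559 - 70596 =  - 17037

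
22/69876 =11/34938 = 0.00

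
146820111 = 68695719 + 78124392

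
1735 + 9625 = 11360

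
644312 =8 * 80539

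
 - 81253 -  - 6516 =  - 74737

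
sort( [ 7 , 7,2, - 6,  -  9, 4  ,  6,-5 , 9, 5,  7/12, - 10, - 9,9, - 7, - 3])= [ - 10, - 9, - 9, - 7, - 6, - 5 , - 3,7/12, 2,4, 5, 6,7,7,9, 9]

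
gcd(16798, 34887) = 1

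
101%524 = 101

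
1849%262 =15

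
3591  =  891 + 2700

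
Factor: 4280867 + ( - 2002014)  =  227^1*10039^1=2278853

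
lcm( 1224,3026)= 108936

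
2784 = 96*29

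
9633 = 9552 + 81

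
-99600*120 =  - 11952000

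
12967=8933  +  4034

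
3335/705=667/141 = 4.73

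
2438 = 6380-3942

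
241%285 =241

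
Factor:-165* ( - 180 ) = 29700 = 2^2 * 3^3*5^2*11^1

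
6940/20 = 347 = 347.00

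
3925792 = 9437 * 416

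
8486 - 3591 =4895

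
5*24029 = 120145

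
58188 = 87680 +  - 29492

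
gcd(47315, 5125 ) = 5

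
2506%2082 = 424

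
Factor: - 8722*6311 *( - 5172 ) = 2^3*3^1*7^2* 89^1*431^1*6311^1 = 284690371224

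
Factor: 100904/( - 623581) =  - 2^3 * 7^( - 1)*12613^1*89083^(  -  1) 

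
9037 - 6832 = 2205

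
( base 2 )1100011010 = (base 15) 37E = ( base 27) 12b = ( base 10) 794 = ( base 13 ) 491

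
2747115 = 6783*405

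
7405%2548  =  2309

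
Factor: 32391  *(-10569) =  - 3^3 * 13^1*59^1*61^1 * 271^1 = - 342340479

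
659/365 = 1 + 294/365 = 1.81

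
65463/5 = 13092 + 3/5  =  13092.60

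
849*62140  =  52756860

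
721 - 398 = 323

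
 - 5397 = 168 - 5565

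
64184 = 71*904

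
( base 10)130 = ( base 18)74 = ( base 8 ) 202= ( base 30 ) 4A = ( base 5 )1010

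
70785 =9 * 7865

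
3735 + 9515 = 13250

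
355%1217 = 355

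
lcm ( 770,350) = 3850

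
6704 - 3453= 3251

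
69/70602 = 23/23534 = 0.00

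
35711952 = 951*37552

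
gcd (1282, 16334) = 2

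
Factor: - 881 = - 881^1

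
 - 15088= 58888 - 73976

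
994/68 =497/34   =  14.62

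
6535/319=6535/319 = 20.49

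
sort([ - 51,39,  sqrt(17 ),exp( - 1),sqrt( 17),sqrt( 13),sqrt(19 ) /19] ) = [ - 51,sqrt( 19 ) /19, exp(-1 ), sqrt( 13),sqrt(17),sqrt(17 ),39] 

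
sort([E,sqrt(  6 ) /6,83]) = [ sqrt(6)/6,  E,  83]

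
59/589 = 59/589 = 0.10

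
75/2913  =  25/971 = 0.03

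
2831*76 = 215156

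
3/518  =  3/518 = 0.01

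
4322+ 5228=9550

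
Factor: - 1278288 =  - 2^4 * 3^3 * 11^1*269^1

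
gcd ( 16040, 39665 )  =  5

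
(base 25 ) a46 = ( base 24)B0K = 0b1100011010100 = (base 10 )6356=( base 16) 18D4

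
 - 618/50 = - 13 + 16/25 = - 12.36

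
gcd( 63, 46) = 1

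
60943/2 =60943/2=30471.50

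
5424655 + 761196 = 6185851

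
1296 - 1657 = -361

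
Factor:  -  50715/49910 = -63/62= - 2^( - 1 )*3^2*7^1*31^(-1 )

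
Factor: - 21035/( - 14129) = 5^1*7^1*71^( - 1 )* 199^(-1)*601^1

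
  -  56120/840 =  - 67+ 4/21 = - 66.81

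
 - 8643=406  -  9049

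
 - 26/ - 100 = 13/50 = 0.26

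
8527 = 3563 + 4964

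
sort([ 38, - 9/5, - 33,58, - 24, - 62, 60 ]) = [ - 62, - 33, - 24, - 9/5,38,58,60] 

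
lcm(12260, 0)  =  0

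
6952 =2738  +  4214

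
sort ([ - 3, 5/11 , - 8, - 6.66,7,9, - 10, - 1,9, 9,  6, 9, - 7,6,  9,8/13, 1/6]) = [  -  10, - 8, - 7,-6.66 ,-3 , - 1, 1/6,5/11,8/13, 6, 6,7, 9,9, 9, 9,9]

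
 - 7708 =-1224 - 6484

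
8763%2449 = 1416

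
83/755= 83/755 =0.11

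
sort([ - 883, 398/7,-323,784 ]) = [ - 883,  -  323, 398/7, 784 ] 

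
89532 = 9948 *9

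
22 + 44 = 66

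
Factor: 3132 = 2^2 * 3^3 *29^1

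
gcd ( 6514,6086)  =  2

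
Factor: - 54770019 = -3^1*18256673^1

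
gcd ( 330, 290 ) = 10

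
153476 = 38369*4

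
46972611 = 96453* 487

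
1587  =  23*69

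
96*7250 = 696000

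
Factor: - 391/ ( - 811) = 17^1*23^1 * 811^( - 1)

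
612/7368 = 51/614  =  0.08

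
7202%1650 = 602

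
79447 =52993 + 26454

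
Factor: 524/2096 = 1/4= 2^( - 2 )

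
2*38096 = 76192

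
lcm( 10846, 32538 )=32538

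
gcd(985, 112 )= 1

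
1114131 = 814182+299949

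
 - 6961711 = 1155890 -8117601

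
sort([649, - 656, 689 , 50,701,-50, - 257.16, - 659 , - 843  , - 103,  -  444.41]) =[ - 843,  -  659, - 656, -444.41, - 257.16, - 103, - 50, 50, 649, 689, 701 ] 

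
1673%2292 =1673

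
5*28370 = 141850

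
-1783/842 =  - 1783/842 = -2.12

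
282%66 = 18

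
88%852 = 88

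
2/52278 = 1/26139 = 0.00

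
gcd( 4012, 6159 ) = 1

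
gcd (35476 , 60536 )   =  28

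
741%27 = 12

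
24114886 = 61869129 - 37754243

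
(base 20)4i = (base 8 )142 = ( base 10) 98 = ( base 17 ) 5D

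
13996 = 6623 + 7373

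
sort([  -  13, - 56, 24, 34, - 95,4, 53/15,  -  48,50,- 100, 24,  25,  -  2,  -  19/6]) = [ - 100,  -  95, -56,-48, - 13, - 19/6,-2,  53/15, 4,24, 24,25,34,50]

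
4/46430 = 2/23215 = 0.00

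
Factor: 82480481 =17^1 * 4851793^1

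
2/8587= 2/8587 = 0.00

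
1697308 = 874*1942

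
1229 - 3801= - 2572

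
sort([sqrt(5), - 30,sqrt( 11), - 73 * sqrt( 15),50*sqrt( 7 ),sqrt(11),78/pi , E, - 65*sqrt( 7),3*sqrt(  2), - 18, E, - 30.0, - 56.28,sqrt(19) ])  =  [- 73*sqrt( 15), - 65 * sqrt( 7 ), - 56.28,  -  30, - 30.0,-18 , sqrt( 5),  E,E, sqrt( 11 ) , sqrt( 11 ),  3*sqrt( 2),sqrt( 19 ), 78/pi,50 * sqrt( 7) ]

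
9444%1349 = 1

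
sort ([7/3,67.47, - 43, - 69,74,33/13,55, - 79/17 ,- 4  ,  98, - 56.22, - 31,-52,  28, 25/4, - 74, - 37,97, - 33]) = [ - 74, - 69, - 56.22, - 52 , - 43, - 37, - 33,-31, - 79/17, - 4, 7/3,33/13, 25/4,28, 55,67.47,74,97,98]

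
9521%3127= 140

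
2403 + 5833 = 8236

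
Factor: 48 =2^4*3^1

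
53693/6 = 8948 + 5/6 =8948.83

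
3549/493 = 7 + 98/493 = 7.20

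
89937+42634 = 132571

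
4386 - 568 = 3818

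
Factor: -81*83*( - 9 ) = 3^6*83^1  =  60507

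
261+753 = 1014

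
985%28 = 5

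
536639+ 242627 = 779266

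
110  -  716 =  -  606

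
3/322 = 3/322 = 0.01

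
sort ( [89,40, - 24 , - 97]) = [ - 97, - 24,40,89 ] 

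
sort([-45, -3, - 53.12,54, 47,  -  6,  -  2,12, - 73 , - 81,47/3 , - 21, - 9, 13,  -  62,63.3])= [ - 81,- 73, - 62,-53.12, - 45, - 21,-9, - 6, - 3, -2, 12,13,47/3,47,  54, 63.3]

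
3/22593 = 1/7531 = 0.00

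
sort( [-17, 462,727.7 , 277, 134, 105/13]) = [-17,  105/13, 134 , 277, 462,727.7] 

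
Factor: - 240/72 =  - 2^1 * 3^(-1 )*5^1 = - 10/3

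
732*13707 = 10033524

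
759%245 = 24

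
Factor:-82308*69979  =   - 2^2 *3^1*7^1*13^1*19^3*769^1= - 5759831532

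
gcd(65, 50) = 5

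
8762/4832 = 4381/2416 =1.81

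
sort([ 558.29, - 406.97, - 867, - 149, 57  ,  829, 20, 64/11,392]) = [ - 867, - 406.97,-149,64/11,20,  57,392, 558.29,829]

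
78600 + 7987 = 86587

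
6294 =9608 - 3314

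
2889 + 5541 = 8430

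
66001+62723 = 128724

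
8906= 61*146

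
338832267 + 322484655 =661316922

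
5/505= 1/101 = 0.01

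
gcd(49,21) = 7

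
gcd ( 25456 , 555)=37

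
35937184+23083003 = 59020187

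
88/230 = 44/115 = 0.38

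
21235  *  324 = 6880140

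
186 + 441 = 627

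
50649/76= 50649/76 = 666.43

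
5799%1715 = 654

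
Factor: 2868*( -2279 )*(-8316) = 2^4 * 3^4*7^1*11^1*43^1 *53^1*239^1 =54354806352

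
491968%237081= 17806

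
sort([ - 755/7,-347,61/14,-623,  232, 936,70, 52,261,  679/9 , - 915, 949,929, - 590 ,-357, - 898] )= [ - 915, - 898,-623,  -  590, - 357, - 347,-755/7 , 61/14,52,70,679/9,232, 261,929, 936,  949] 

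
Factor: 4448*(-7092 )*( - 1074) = 2^8*3^3*139^1*179^1*197^1 = 33879561984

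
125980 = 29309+96671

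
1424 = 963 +461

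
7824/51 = 153 +7/17 =153.41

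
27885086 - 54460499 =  - 26575413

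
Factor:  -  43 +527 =2^2*11^2 = 484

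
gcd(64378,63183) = 1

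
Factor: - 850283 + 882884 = 3^1*10867^1  =  32601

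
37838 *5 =189190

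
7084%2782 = 1520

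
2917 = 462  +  2455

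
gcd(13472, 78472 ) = 8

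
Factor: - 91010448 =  - 2^4*3^2*23^1*27479^1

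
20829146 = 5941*3506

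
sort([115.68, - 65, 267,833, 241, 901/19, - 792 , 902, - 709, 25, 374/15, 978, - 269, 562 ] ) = [ - 792, - 709, - 269, -65, 374/15, 25, 901/19 , 115.68,241, 267, 562,833, 902, 978]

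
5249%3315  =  1934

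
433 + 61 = 494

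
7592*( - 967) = - 7341464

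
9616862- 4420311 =5196551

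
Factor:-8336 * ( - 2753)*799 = 18336257392 = 2^4 * 17^1*47^1*521^1*2753^1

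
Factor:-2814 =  - 2^1*3^1*7^1 * 67^1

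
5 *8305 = 41525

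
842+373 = 1215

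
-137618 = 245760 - 383378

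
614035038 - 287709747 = 326325291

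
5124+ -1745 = 3379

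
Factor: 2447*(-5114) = -12513958 = - 2^1*2447^1*2557^1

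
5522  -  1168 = 4354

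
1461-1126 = 335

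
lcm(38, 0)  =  0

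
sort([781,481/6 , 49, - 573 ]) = [ - 573,49,481/6,  781 ]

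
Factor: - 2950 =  - 2^1*5^2*59^1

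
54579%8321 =4653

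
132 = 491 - 359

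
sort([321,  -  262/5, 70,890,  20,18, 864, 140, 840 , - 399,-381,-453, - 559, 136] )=[ - 559,  -  453, - 399 , - 381, - 262/5, 18,20, 70, 136,140, 321,840,864,890 ]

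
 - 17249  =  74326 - 91575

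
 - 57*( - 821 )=46797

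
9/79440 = 3/26480 =0.00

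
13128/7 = 13128/7=1875.43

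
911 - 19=892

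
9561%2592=1785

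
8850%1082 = 194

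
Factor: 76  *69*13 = 68172 = 2^2 * 3^1*13^1 * 19^1*23^1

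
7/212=7/212= 0.03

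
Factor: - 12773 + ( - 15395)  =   - 28168 = - 2^3*7^1 * 503^1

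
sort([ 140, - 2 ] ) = [ - 2,140 ]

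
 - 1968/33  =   - 656/11 = - 59.64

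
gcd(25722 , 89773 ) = 1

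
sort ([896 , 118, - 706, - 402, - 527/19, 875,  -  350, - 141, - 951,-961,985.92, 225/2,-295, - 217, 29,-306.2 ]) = [ - 961, - 951,-706, - 402,-350, - 306.2, -295,- 217, - 141, - 527/19, 29,  225/2, 118,875, 896, 985.92 ] 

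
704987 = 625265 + 79722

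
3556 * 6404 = 22772624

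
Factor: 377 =13^1*29^1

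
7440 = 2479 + 4961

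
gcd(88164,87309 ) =9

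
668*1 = 668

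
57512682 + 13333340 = 70846022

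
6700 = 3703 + 2997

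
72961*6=437766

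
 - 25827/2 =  - 25827/2 = -12913.50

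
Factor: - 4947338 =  - 2^1*11^1 * 53^1*4243^1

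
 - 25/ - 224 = 25/224= 0.11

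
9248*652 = 6029696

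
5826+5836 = 11662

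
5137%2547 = 43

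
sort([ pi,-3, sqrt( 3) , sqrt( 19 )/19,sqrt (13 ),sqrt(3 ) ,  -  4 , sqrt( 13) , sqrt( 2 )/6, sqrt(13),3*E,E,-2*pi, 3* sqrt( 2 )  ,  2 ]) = [ - 2 * pi, - 4,- 3 , sqrt( 19)/19,sqrt(2) /6 , sqrt(3) , sqrt(3) , 2,E, pi , sqrt(13),sqrt( 13),sqrt( 13), 3 *sqrt(2), 3 * E ] 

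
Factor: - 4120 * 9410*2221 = - 2^4*5^2*103^1*941^1*2221^1 = - 86106393200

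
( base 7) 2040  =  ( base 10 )714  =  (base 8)1312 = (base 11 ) 59A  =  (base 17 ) 280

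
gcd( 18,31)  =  1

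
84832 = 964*88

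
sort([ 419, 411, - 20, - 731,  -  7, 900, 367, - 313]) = [ - 731, - 313,- 20, - 7,367 , 411, 419,900]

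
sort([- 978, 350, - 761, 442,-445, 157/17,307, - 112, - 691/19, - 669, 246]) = [ - 978, - 761, - 669, - 445,  -  112,-691/19, 157/17,246, 307, 350,442]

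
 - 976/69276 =-244/17319 =- 0.01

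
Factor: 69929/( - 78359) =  - 127^( - 1)*617^( - 1) * 69929^1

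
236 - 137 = 99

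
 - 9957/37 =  -270 + 33/37 = -269.11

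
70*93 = 6510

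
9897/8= 9897/8   =  1237.12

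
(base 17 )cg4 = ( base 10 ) 3744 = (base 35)31y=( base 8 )7240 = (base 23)71i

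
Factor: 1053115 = 5^1  *7^1* 30089^1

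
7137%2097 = 846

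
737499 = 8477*87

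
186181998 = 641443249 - 455261251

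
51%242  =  51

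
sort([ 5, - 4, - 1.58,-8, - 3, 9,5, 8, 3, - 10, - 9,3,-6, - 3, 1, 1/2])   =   [ - 10,-9, - 8, - 6, - 4,-3,-3,-1.58, 1/2,1, 3, 3,5, 5, 8, 9 ]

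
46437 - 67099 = -20662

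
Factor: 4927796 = 2^2*23^1 * 29^1*1847^1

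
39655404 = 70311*564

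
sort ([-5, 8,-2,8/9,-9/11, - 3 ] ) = [ - 5,- 3,-2, - 9/11,8/9,8] 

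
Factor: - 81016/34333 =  - 2^3*41^1 * 139^( - 1 ) = - 328/139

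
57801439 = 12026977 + 45774462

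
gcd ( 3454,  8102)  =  2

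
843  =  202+641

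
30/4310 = 3/431  =  0.01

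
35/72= 35/72= 0.49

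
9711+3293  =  13004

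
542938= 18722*29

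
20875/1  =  20875 =20875.00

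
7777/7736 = 1 + 41/7736 = 1.01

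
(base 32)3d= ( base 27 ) 41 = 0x6d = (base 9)131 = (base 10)109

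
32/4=8=8.00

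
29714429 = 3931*7559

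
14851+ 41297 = 56148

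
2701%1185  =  331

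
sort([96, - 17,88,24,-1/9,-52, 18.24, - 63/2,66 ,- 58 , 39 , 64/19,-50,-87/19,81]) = [-58  ,-52, - 50, - 63/2, - 17, - 87/19,-1/9 , 64/19,18.24,24,39,66 , 81  ,  88,96 ] 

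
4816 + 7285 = 12101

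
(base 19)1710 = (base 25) F15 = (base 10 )9405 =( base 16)24BD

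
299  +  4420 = 4719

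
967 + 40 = 1007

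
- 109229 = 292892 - 402121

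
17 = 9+8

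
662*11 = 7282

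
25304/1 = 25304 = 25304.00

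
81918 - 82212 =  - 294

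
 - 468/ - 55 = 468/55 = 8.51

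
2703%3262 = 2703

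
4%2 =0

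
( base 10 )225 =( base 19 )bg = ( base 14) 121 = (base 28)81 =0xE1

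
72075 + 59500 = 131575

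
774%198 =180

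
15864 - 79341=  - 63477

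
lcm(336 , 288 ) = 2016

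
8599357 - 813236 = 7786121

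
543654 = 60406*9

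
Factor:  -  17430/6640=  - 21/8=-2^( - 3)*3^1* 7^1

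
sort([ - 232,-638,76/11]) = [ - 638, - 232, 76/11]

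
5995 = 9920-3925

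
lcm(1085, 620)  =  4340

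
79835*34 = 2714390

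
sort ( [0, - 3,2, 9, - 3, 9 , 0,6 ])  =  [ - 3 , - 3,0,0,2,6, 9,9] 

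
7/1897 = 1/271 =0.00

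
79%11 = 2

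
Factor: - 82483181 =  - 11^1*7498471^1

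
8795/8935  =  1759/1787 = 0.98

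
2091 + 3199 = 5290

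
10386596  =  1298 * 8002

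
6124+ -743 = 5381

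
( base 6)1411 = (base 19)106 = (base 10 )367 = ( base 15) 197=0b101101111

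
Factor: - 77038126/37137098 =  - 11^1*1307^( - 1 )*14207^( -1)*3501733^1 = -38519063/18568549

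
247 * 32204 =7954388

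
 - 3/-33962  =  3/33962 = 0.00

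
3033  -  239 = 2794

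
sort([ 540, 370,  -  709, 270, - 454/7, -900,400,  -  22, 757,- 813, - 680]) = [ - 900,-813,-709,-680,-454/7,  -  22, 270,  370, 400,540, 757]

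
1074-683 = 391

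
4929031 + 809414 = 5738445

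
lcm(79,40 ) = 3160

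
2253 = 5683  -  3430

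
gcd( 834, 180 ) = 6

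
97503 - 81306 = 16197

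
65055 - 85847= - 20792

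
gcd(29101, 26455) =1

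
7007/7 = 1001 =1001.00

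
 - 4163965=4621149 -8785114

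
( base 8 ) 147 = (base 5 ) 403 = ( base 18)5d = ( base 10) 103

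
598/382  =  299/191 = 1.57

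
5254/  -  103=-5254/103 = -51.01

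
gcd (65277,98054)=1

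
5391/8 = 5391/8 = 673.88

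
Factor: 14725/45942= 2^ ( -1 )*3^( - 1)*5^2* 13^( - 1 )  =  25/78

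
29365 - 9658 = 19707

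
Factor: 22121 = 11^1*2011^1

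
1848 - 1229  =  619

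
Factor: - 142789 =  - 142789^1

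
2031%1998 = 33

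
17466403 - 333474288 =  - 316007885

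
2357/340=6 + 317/340  =  6.93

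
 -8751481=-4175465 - 4576016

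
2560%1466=1094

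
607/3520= 607/3520 = 0.17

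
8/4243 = 8/4243=0.00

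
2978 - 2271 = 707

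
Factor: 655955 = 5^1*127^1*1033^1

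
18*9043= 162774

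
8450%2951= 2548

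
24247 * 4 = 96988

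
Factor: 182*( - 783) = -142506 = - 2^1 * 3^3*7^1*13^1*29^1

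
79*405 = 31995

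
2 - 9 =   -  7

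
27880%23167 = 4713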